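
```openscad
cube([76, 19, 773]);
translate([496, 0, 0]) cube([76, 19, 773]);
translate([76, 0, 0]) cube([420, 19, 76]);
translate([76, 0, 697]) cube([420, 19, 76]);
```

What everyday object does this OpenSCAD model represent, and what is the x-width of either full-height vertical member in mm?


A picture frame. The border width is 76 mm.

Four thin pieces enclosing a rectangular opening — a picture frame. The two full-height stiles are 773 mm tall; the top rail sits at z = 697 and is 76 mm tall, so the border above the opening is 773 − 697 = 76 mm, matching the stile x-width.


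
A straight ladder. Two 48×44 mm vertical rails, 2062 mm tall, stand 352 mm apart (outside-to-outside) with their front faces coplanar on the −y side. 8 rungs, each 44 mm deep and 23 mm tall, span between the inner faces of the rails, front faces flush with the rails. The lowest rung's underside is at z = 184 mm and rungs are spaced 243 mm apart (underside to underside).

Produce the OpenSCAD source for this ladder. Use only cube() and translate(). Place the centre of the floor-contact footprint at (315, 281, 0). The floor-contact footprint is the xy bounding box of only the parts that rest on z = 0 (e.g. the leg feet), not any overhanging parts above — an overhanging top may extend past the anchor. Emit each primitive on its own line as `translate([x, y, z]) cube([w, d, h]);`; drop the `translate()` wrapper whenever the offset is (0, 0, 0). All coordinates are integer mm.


translate([139, 259, 0]) cube([48, 44, 2062]);
translate([443, 259, 0]) cube([48, 44, 2062]);
translate([187, 259, 184]) cube([256, 44, 23]);
translate([187, 259, 427]) cube([256, 44, 23]);
translate([187, 259, 670]) cube([256, 44, 23]);
translate([187, 259, 913]) cube([256, 44, 23]);
translate([187, 259, 1156]) cube([256, 44, 23]);
translate([187, 259, 1399]) cube([256, 44, 23]);
translate([187, 259, 1642]) cube([256, 44, 23]);
translate([187, 259, 1885]) cube([256, 44, 23]);


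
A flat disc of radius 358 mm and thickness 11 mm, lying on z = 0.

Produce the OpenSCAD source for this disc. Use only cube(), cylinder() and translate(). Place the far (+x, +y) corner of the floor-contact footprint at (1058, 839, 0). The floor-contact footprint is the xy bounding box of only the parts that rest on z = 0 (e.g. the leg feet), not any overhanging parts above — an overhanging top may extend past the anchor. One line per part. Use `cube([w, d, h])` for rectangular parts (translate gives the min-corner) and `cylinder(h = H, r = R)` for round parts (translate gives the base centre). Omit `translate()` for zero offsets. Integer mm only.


translate([700, 481, 0]) cylinder(h = 11, r = 358);


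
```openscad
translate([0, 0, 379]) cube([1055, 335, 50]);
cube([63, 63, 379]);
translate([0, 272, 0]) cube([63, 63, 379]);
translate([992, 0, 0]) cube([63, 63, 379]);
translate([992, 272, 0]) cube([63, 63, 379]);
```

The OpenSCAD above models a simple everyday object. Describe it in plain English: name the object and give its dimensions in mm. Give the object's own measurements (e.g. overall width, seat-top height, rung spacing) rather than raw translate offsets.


A bench: a 1055×335 mm seat slab, 50 mm thick, top at z = 429 mm, on four 63×63 mm square legs flush with the seat corners and standing on z = 0.


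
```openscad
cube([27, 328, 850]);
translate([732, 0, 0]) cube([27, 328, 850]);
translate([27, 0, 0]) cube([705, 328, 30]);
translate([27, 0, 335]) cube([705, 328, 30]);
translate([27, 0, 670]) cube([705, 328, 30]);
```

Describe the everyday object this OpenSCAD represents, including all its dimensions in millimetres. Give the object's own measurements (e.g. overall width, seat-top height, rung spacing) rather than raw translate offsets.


An open bookshelf. Two side panels, each 27 mm thick, 328 mm deep and 850 mm tall, stand 759 mm apart (outside-to-outside). Between them sit 3 shelves, each 30 mm thick and 328 mm deep, spanning the full gap between the sides. The bottom shelf rests on the floor (its underside at z = 0) and the clear gap between one shelf's top and the next shelf's underside is 305 mm.


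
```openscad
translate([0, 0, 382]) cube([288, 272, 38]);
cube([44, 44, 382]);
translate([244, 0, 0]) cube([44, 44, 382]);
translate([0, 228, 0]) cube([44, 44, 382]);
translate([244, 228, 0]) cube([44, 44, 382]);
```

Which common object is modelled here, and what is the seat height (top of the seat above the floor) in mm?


A stool. The seat height is 420 mm.

A 288×272×38 slab at z = 382 on four corner posts — a stool. The seat top is 382 + 38 = 420 mm.


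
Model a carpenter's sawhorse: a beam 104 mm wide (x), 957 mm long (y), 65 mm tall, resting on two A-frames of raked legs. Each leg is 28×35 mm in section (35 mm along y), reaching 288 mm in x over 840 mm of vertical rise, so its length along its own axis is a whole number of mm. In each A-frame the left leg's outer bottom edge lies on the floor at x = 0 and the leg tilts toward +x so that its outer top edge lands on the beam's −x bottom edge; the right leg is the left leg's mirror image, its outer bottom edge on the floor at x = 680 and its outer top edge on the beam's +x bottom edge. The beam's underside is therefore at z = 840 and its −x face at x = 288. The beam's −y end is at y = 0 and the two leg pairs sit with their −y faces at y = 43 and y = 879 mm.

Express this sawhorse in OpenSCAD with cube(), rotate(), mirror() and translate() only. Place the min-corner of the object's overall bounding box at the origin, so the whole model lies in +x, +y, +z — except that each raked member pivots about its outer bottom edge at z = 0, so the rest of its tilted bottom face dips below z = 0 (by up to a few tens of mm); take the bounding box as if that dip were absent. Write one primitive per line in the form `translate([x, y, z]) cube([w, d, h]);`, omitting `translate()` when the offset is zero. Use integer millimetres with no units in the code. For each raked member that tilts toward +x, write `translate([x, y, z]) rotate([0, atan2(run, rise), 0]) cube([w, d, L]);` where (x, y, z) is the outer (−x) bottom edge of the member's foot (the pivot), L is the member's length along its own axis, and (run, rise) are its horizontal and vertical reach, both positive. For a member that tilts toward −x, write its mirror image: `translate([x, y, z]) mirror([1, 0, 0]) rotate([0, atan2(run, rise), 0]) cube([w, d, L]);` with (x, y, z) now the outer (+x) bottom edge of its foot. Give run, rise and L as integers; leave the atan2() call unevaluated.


// leg length = √(288² + 840²) = 888
// right-leg outer foot x = 2·288 + 104 = 680
// beam min-corner = (288, 0, 840)
translate([288, 0, 840]) cube([104, 957, 65]);
translate([0, 43, 0]) rotate([0, atan2(288, 840), 0]) cube([28, 35, 888]);
translate([680, 43, 0]) mirror([1, 0, 0]) rotate([0, atan2(288, 840), 0]) cube([28, 35, 888]);
translate([0, 879, 0]) rotate([0, atan2(288, 840), 0]) cube([28, 35, 888]);
translate([680, 879, 0]) mirror([1, 0, 0]) rotate([0, atan2(288, 840), 0]) cube([28, 35, 888]);


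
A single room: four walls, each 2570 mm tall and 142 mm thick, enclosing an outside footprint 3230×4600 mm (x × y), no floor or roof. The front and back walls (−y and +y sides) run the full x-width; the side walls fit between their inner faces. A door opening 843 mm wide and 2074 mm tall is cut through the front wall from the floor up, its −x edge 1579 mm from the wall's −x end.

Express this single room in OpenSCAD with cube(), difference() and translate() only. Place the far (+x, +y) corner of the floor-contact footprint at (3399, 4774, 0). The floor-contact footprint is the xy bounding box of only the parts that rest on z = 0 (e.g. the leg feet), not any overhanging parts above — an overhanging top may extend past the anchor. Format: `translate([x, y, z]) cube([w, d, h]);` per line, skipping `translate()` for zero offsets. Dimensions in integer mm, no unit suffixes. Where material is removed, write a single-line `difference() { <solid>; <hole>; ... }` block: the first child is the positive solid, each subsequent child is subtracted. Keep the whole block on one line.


difference() { translate([169, 174, 0]) cube([3230, 142, 2570]); translate([1748, 174, 0]) cube([843, 142, 2074]); }
translate([169, 4632, 0]) cube([3230, 142, 2570]);
translate([169, 316, 0]) cube([142, 4316, 2570]);
translate([3257, 316, 0]) cube([142, 4316, 2570]);


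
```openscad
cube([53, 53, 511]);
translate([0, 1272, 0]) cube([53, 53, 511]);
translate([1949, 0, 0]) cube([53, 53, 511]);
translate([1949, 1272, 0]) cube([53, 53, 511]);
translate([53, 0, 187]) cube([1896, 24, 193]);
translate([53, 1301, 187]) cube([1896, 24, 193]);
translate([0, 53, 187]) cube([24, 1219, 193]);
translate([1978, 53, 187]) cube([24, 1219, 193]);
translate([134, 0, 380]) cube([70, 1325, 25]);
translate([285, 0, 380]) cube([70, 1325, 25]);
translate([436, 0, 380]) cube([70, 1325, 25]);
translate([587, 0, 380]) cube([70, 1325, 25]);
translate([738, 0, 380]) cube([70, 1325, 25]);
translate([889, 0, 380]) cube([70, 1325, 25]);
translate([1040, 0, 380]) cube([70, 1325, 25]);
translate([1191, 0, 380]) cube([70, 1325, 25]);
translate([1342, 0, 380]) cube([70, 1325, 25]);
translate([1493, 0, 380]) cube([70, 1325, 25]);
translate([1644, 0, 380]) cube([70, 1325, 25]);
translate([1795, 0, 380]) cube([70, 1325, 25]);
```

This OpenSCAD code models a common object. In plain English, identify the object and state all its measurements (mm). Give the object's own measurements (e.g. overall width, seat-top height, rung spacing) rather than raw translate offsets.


A bed frame 2002 mm long (x) by 1325 mm wide (y). Four 53×53 mm corner posts, 511 mm tall, at the corners of the footprint. Four rails of 24 mm thickness and 193 mm height run between adjacent posts with their undersides at z = 187 mm, their outer faces flush with the outside of the frame (the two x-running rails run between the posts' inner faces; the two y-running rails run between the posts' inner faces). 12 slats, each 70 mm wide (x) and 25 mm thick, lie across the top of the two x-running rails, running the full 1325 mm width of the frame in y; along x they sit between the end posts with a 81 mm gap after the −x posts and between neighbouring slats, leaving 84 mm before the +x posts.


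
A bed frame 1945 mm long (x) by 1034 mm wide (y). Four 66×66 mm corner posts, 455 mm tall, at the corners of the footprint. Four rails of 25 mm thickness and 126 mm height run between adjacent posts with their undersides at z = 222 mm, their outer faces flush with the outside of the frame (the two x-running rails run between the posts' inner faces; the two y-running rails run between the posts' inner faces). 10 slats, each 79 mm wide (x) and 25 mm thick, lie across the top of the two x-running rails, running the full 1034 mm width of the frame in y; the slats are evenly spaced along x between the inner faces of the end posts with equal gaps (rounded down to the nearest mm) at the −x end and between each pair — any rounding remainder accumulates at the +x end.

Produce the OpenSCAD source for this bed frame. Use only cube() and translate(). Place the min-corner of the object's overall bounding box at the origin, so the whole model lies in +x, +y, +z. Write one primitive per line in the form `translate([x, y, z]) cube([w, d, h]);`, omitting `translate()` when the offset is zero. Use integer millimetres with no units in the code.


// slat z = rail_z + rail_h = 222 + 126 = 348
// slat gap = ⌊(1813 − 10·79) / 11⌋ = 93
cube([66, 66, 455]);
translate([0, 968, 0]) cube([66, 66, 455]);
translate([1879, 0, 0]) cube([66, 66, 455]);
translate([1879, 968, 0]) cube([66, 66, 455]);
translate([66, 0, 222]) cube([1813, 25, 126]);
translate([66, 1009, 222]) cube([1813, 25, 126]);
translate([0, 66, 222]) cube([25, 902, 126]);
translate([1920, 66, 222]) cube([25, 902, 126]);
translate([159, 0, 348]) cube([79, 1034, 25]);
translate([331, 0, 348]) cube([79, 1034, 25]);
translate([503, 0, 348]) cube([79, 1034, 25]);
translate([675, 0, 348]) cube([79, 1034, 25]);
translate([847, 0, 348]) cube([79, 1034, 25]);
translate([1019, 0, 348]) cube([79, 1034, 25]);
translate([1191, 0, 348]) cube([79, 1034, 25]);
translate([1363, 0, 348]) cube([79, 1034, 25]);
translate([1535, 0, 348]) cube([79, 1034, 25]);
translate([1707, 0, 348]) cube([79, 1034, 25]);


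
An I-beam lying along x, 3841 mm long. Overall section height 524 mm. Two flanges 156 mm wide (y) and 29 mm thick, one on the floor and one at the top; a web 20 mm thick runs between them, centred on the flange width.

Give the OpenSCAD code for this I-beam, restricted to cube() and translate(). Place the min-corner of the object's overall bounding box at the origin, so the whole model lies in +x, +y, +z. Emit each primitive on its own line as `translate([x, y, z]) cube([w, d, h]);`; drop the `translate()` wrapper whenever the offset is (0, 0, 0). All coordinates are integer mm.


cube([3841, 156, 29]);
translate([0, 68, 29]) cube([3841, 20, 466]);
translate([0, 0, 495]) cube([3841, 156, 29]);


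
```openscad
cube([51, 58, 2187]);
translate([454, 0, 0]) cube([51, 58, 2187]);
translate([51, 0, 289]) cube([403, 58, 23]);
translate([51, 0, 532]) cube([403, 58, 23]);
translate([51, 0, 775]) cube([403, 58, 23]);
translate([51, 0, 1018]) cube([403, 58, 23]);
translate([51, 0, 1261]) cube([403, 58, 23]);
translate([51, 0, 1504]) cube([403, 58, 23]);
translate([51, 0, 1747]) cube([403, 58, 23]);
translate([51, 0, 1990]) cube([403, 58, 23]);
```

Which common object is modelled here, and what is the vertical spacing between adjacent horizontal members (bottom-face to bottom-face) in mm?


A ladder. The rung spacing is 243 mm.

Two tall 51×58 posts with 8 short bars between them — a ladder. Adjacent rungs sit at z = 289 and z = 532, so the spacing is 532 − 289 = 243 mm.


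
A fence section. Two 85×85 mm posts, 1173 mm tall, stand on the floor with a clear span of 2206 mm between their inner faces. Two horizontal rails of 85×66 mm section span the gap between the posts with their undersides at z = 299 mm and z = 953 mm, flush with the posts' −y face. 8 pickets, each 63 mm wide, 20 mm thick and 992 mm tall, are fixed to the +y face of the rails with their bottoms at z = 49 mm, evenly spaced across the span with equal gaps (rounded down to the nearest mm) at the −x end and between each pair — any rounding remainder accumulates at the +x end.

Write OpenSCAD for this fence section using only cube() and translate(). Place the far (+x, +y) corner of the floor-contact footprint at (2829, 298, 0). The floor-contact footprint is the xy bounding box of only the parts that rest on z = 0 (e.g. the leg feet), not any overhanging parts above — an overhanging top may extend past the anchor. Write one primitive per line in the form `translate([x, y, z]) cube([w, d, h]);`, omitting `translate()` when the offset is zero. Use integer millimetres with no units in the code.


translate([453, 213, 0]) cube([85, 85, 1173]);
translate([2744, 213, 0]) cube([85, 85, 1173]);
translate([538, 213, 299]) cube([2206, 85, 66]);
translate([538, 213, 953]) cube([2206, 85, 66]);
translate([727, 298, 49]) cube([63, 20, 992]);
translate([979, 298, 49]) cube([63, 20, 992]);
translate([1231, 298, 49]) cube([63, 20, 992]);
translate([1483, 298, 49]) cube([63, 20, 992]);
translate([1735, 298, 49]) cube([63, 20, 992]);
translate([1987, 298, 49]) cube([63, 20, 992]);
translate([2239, 298, 49]) cube([63, 20, 992]);
translate([2491, 298, 49]) cube([63, 20, 992]);


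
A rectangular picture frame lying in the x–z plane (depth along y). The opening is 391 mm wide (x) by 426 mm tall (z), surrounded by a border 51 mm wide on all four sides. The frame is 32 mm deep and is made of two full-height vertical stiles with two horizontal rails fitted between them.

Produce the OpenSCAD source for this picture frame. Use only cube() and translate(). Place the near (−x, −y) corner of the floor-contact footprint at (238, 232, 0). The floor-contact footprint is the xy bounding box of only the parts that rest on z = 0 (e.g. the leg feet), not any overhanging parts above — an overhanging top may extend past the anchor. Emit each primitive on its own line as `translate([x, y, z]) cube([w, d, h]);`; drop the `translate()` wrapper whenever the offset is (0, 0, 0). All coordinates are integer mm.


translate([238, 232, 0]) cube([51, 32, 528]);
translate([680, 232, 0]) cube([51, 32, 528]);
translate([289, 232, 0]) cube([391, 32, 51]);
translate([289, 232, 477]) cube([391, 32, 51]);


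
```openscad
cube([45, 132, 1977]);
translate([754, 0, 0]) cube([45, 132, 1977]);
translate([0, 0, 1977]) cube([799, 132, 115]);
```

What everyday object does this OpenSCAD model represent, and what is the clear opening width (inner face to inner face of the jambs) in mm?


A door frame. The clear opening width is 709 mm.

Two 1977 mm tall posts with a header on top — a door frame. The left jamb is 45 mm wide at x = 0; the right jamb starts at x = 754. The clear opening is 754 − 45 = 709 mm.


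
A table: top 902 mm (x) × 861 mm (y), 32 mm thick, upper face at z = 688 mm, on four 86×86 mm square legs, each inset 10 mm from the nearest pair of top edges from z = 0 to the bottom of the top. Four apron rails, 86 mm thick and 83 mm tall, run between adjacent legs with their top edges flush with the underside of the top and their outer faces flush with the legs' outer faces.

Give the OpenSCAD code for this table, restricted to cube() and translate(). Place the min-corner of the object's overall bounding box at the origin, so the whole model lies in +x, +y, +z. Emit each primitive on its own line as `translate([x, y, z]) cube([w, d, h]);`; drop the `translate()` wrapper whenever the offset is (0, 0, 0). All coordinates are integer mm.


translate([0, 0, 656]) cube([902, 861, 32]);
translate([10, 10, 0]) cube([86, 86, 656]);
translate([806, 10, 0]) cube([86, 86, 656]);
translate([10, 765, 0]) cube([86, 86, 656]);
translate([806, 765, 0]) cube([86, 86, 656]);
translate([96, 10, 573]) cube([710, 86, 83]);
translate([96, 765, 573]) cube([710, 86, 83]);
translate([10, 96, 573]) cube([86, 669, 83]);
translate([806, 96, 573]) cube([86, 669, 83]);


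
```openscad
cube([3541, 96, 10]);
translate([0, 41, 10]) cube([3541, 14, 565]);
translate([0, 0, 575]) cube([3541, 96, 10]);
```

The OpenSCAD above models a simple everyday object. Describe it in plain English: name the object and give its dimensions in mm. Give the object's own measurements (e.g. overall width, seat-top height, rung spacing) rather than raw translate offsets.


An I-beam lying along x, 3541 mm long. Overall section height 585 mm. Two flanges 96 mm wide (y) and 10 mm thick, one on the floor and one at the top; a web 14 mm thick runs between them, centred on the flange width.


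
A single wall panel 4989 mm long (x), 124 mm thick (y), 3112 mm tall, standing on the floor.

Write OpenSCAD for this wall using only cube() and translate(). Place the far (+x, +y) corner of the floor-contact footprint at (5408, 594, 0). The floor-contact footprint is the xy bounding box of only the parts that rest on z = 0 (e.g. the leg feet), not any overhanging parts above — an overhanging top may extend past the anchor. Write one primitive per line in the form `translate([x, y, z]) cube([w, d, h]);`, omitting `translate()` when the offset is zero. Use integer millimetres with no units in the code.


translate([419, 470, 0]) cube([4989, 124, 3112]);


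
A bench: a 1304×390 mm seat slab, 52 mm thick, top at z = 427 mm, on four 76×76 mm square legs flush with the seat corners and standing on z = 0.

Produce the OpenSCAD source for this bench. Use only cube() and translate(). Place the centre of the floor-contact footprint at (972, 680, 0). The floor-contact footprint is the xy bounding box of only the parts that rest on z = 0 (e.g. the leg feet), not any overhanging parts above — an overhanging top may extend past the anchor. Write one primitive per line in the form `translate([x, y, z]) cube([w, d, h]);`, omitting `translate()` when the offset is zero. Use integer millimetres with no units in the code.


translate([320, 485, 375]) cube([1304, 390, 52]);
translate([320, 485, 0]) cube([76, 76, 375]);
translate([320, 799, 0]) cube([76, 76, 375]);
translate([1548, 485, 0]) cube([76, 76, 375]);
translate([1548, 799, 0]) cube([76, 76, 375]);


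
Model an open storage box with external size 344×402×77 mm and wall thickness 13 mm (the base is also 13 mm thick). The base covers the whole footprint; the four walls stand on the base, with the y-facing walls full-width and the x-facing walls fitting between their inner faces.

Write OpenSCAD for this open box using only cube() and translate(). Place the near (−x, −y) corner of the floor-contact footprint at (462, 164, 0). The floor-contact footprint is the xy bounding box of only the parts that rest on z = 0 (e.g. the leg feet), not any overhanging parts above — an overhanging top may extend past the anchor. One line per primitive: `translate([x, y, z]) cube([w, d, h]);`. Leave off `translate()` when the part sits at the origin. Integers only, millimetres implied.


translate([462, 164, 0]) cube([344, 402, 13]);
translate([462, 164, 13]) cube([344, 13, 64]);
translate([462, 553, 13]) cube([344, 13, 64]);
translate([462, 177, 13]) cube([13, 376, 64]);
translate([793, 177, 13]) cube([13, 376, 64]);


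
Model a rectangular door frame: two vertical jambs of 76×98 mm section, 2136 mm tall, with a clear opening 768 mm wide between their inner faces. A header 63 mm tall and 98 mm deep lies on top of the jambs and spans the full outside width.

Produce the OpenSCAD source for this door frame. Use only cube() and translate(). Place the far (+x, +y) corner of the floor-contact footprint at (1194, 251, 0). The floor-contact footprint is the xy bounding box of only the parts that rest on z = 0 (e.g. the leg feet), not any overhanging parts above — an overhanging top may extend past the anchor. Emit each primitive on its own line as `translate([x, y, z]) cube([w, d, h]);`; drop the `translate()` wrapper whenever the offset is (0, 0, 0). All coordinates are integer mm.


translate([274, 153, 0]) cube([76, 98, 2136]);
translate([1118, 153, 0]) cube([76, 98, 2136]);
translate([274, 153, 2136]) cube([920, 98, 63]);


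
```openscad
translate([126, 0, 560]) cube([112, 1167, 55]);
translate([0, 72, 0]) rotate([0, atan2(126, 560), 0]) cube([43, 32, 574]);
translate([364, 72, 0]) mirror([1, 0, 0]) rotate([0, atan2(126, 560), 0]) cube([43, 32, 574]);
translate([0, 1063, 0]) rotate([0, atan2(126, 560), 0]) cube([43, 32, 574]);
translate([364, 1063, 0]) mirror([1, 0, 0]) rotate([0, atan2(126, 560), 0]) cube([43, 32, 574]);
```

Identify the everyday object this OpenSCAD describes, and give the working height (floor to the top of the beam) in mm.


A sawhorse. The overall height is 615 mm.

A beam across two mirrored pairs of raked legs — a sawhorse. The beam's underside is at z = 560 (matching the legs' vertical rise in atan2(126, 560)) and the beam is 55 mm tall, so its top is at 560 + 55 = 615 mm. The raked legs top out at the beam's underside, so that is the highest point.


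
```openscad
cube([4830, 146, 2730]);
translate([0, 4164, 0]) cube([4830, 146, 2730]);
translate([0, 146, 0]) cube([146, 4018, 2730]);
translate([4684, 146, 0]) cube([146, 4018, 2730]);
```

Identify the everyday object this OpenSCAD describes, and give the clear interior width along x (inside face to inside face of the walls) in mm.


A house (or room) frame. The interior width is 4538 mm.

Four 2730 mm walls enclosing a rectangle with no floor or roof — a room or house frame. Outside width is 4830 mm and wall thickness is 146 mm, so the interior width is 4830 − 2 × 146 = 4538 mm.


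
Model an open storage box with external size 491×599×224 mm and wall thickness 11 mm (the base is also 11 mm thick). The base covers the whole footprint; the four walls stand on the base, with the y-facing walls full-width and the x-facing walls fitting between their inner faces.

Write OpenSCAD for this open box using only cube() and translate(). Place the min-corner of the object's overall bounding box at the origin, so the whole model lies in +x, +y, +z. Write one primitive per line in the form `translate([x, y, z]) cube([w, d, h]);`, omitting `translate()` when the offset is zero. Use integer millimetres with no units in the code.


cube([491, 599, 11]);
translate([0, 0, 11]) cube([491, 11, 213]);
translate([0, 588, 11]) cube([491, 11, 213]);
translate([0, 11, 11]) cube([11, 577, 213]);
translate([480, 11, 11]) cube([11, 577, 213]);


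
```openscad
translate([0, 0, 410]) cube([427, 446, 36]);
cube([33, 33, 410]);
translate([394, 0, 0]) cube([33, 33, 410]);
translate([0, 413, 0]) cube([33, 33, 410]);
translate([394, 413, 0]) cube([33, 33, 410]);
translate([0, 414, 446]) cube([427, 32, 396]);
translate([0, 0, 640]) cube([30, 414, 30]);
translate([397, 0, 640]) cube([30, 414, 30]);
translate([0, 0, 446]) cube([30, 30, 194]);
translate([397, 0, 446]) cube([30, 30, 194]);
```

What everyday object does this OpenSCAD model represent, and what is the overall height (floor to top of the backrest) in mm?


A chair. The overall height is 842 mm.

A slab on four corner posts with a tall panel at the back — a chair. The seat slab sits at z = 410 with thickness 36, and the 396 mm backrest starts at the seat top, so the overall height is 410 + 36 + 396 = 842 mm.


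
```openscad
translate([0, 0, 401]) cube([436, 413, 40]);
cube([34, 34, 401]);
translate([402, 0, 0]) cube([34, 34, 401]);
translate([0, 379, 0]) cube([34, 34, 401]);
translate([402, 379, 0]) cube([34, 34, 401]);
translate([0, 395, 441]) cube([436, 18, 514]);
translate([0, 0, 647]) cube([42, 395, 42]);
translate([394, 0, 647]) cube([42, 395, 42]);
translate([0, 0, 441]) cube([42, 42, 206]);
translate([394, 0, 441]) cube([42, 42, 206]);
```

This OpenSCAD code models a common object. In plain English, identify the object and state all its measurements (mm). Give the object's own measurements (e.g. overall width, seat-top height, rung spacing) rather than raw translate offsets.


A chair. The seat is a 436×413×40 mm slab with its top at z = 441 mm, on four 34×34 mm corner legs (flush with the seat edges, standing on z = 0). A flat backrest 18 mm thick, 514 mm tall, spans the full seat width and rises from the seat top along its +y edge, rear face flush with the rear of the seat. Two armrests of 42×42 mm section run along each side from the seat's front edge to the front of the backrest, top faces 248 mm above the seat top and outer faces flush with the seat's x-edges; a 42×42 mm post under the front of each armrest stands on the seat at the front corner.


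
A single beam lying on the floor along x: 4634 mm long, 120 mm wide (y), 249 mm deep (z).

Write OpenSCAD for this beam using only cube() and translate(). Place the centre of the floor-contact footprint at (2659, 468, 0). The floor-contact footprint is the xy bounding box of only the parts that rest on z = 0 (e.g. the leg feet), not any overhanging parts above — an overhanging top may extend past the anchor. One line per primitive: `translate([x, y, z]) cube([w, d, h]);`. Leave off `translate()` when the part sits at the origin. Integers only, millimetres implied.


translate([342, 408, 0]) cube([4634, 120, 249]);


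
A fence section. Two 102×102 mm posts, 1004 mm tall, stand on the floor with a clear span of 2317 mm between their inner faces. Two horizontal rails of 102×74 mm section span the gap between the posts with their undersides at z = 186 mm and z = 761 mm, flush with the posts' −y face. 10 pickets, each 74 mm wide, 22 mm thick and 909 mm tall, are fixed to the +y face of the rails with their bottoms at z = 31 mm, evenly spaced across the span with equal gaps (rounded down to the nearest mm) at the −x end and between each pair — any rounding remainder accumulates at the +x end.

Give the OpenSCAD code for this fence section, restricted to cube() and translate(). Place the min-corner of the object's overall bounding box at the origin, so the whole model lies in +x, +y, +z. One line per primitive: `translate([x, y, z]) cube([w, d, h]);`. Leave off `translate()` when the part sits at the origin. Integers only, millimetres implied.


cube([102, 102, 1004]);
translate([2419, 0, 0]) cube([102, 102, 1004]);
translate([102, 0, 186]) cube([2317, 102, 74]);
translate([102, 0, 761]) cube([2317, 102, 74]);
translate([245, 102, 31]) cube([74, 22, 909]);
translate([462, 102, 31]) cube([74, 22, 909]);
translate([679, 102, 31]) cube([74, 22, 909]);
translate([896, 102, 31]) cube([74, 22, 909]);
translate([1113, 102, 31]) cube([74, 22, 909]);
translate([1330, 102, 31]) cube([74, 22, 909]);
translate([1547, 102, 31]) cube([74, 22, 909]);
translate([1764, 102, 31]) cube([74, 22, 909]);
translate([1981, 102, 31]) cube([74, 22, 909]);
translate([2198, 102, 31]) cube([74, 22, 909]);


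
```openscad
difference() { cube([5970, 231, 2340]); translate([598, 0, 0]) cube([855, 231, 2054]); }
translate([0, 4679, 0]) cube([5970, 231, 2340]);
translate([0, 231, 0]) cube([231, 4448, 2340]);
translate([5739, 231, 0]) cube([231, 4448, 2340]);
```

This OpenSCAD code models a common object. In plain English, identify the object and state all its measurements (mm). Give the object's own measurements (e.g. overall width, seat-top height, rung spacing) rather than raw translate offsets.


A single room: four walls, each 2340 mm tall and 231 mm thick, enclosing an outside footprint 5970×4910 mm (x × y), no floor or roof. The front and back walls (−y and +y sides) run the full x-width; the side walls fit between their inner faces. A door opening 855 mm wide and 2054 mm tall is cut through the front wall from the floor up, its −x edge 598 mm from the wall's −x end.


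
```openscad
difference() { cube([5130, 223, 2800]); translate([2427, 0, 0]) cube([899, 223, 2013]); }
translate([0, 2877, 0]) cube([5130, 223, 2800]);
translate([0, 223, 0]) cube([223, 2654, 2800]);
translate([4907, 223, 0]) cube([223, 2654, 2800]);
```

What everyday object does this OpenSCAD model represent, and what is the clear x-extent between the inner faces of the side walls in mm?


A single room. The interior width is 4684 mm.

Four walls enclosing a rectangle with a door in the front wall — a room. Outside width 5130 minus two 223 mm walls gives 4684 mm.


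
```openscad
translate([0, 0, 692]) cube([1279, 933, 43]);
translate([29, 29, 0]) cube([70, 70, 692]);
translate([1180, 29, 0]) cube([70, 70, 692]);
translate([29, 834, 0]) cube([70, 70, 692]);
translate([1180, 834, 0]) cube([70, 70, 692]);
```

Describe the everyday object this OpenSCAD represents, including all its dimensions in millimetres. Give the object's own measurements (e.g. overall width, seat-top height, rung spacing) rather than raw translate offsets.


A table: top 1279 mm (x) × 933 mm (y), 43 mm thick, upper face at z = 735 mm, on four 70×70 mm square legs, each inset 29 mm from the nearest pair of top edges from z = 0 to the bottom of the top.


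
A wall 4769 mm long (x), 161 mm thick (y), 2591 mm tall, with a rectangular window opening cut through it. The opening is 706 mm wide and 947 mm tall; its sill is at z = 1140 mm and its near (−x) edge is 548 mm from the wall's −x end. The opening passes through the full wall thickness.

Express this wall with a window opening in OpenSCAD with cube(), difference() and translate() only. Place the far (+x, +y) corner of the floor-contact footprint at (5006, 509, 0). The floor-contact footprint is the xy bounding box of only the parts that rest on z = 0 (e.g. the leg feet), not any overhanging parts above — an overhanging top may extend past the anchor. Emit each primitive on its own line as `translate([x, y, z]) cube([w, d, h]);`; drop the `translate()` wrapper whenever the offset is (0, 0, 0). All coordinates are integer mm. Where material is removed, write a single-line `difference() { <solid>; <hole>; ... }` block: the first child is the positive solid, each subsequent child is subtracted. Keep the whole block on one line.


difference() { translate([237, 348, 0]) cube([4769, 161, 2591]); translate([785, 348, 1140]) cube([706, 161, 947]); }


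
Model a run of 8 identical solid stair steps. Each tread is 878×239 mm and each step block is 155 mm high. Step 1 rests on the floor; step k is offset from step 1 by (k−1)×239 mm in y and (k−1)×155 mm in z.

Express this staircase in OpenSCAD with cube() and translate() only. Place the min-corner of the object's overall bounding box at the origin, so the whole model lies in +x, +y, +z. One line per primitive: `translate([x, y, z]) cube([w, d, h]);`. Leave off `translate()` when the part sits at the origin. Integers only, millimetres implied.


cube([878, 239, 155]);
translate([0, 239, 155]) cube([878, 239, 155]);
translate([0, 478, 310]) cube([878, 239, 155]);
translate([0, 717, 465]) cube([878, 239, 155]);
translate([0, 956, 620]) cube([878, 239, 155]);
translate([0, 1195, 775]) cube([878, 239, 155]);
translate([0, 1434, 930]) cube([878, 239, 155]);
translate([0, 1673, 1085]) cube([878, 239, 155]);


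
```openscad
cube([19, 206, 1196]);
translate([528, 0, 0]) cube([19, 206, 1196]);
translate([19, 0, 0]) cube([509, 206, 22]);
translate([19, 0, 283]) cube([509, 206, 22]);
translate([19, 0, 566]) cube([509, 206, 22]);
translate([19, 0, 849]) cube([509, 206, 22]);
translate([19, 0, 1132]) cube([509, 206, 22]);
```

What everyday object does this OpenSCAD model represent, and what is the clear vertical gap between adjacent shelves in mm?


A bookshelf. The clear shelf gap is 261 mm.

Two tall side panels with 5 horizontal boards between them — a bookshelf. The first two shelf undersides are at z = 0 and z = 283; with shelf thickness 22, the clear gap is 283 − 0 − 22 = 261 mm.


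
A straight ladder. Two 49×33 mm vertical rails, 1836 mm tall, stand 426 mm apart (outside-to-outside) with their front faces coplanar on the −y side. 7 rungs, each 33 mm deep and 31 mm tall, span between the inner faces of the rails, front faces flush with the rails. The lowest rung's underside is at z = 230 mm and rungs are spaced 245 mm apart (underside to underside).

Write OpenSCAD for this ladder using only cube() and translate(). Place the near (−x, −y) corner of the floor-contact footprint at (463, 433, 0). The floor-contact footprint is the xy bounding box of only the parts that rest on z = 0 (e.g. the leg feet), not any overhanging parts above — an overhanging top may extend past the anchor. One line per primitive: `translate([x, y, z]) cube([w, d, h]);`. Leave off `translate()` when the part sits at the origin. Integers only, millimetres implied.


translate([463, 433, 0]) cube([49, 33, 1836]);
translate([840, 433, 0]) cube([49, 33, 1836]);
translate([512, 433, 230]) cube([328, 33, 31]);
translate([512, 433, 475]) cube([328, 33, 31]);
translate([512, 433, 720]) cube([328, 33, 31]);
translate([512, 433, 965]) cube([328, 33, 31]);
translate([512, 433, 1210]) cube([328, 33, 31]);
translate([512, 433, 1455]) cube([328, 33, 31]);
translate([512, 433, 1700]) cube([328, 33, 31]);


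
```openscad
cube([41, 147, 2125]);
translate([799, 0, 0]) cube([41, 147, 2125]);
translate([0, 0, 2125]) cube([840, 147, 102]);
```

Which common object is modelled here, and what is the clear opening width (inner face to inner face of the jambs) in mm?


A door frame. The clear opening width is 758 mm.

Two 2125 mm tall posts with a header on top — a door frame. The left jamb is 41 mm wide at x = 0; the right jamb starts at x = 799. The clear opening is 799 − 41 = 758 mm.


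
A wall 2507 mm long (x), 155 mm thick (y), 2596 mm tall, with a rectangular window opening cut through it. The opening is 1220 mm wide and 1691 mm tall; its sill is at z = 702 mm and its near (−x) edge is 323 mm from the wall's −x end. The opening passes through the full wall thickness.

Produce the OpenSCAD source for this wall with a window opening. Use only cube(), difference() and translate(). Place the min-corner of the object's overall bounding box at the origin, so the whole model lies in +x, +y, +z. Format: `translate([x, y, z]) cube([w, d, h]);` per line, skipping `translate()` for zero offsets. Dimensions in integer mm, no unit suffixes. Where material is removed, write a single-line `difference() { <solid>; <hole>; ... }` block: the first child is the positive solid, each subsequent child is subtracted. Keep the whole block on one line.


difference() { cube([2507, 155, 2596]); translate([323, 0, 702]) cube([1220, 155, 1691]); }


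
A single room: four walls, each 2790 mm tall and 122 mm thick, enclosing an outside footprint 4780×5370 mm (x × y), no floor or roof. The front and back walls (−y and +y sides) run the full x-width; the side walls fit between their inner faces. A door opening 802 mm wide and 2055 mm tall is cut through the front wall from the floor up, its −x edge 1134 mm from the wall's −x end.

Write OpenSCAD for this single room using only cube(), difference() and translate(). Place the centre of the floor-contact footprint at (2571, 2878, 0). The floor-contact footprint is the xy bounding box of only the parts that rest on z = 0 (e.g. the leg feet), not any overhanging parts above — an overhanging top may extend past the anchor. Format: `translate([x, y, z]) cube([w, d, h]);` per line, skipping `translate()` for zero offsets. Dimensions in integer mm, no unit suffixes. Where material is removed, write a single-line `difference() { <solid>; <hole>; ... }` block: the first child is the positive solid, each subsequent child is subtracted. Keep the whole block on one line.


difference() { translate([181, 193, 0]) cube([4780, 122, 2790]); translate([1315, 193, 0]) cube([802, 122, 2055]); }
translate([181, 5441, 0]) cube([4780, 122, 2790]);
translate([181, 315, 0]) cube([122, 5126, 2790]);
translate([4839, 315, 0]) cube([122, 5126, 2790]);


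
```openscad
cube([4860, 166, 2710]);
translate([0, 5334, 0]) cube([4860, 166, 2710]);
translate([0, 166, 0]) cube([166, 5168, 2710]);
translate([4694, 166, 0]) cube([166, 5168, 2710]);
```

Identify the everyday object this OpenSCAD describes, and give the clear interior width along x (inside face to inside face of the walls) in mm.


A house (or room) frame. The interior width is 4528 mm.

Four 2710 mm walls enclosing a rectangle with no floor or roof — a room or house frame. Outside width is 4860 mm and wall thickness is 166 mm, so the interior width is 4860 − 2 × 166 = 4528 mm.


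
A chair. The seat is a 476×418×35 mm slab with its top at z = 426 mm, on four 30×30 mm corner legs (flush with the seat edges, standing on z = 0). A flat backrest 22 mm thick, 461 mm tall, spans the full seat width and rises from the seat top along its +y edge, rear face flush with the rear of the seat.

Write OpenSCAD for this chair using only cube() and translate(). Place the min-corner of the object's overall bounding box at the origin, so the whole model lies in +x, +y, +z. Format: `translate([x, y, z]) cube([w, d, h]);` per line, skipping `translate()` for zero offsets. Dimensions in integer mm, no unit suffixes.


// leg_h = 426 - 35 = 391
translate([0, 0, 391]) cube([476, 418, 35]);
cube([30, 30, 391]);
translate([446, 0, 0]) cube([30, 30, 391]);
translate([0, 388, 0]) cube([30, 30, 391]);
translate([446, 388, 0]) cube([30, 30, 391]);
translate([0, 396, 426]) cube([476, 22, 461]);


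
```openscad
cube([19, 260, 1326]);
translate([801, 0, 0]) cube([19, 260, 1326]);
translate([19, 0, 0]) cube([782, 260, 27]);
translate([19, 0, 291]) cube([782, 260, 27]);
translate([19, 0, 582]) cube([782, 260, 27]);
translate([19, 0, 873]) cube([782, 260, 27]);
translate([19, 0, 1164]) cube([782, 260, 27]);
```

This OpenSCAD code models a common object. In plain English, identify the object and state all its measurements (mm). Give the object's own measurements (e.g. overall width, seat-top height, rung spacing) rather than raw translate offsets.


An open bookshelf. Two side panels, each 19 mm thick, 260 mm deep and 1326 mm tall, stand 820 mm apart (outside-to-outside). Between them sit 5 shelves, each 27 mm thick and 260 mm deep, spanning the full gap between the sides. The bottom shelf rests on the floor (its underside at z = 0) and the clear gap between one shelf's top and the next shelf's underside is 264 mm.
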